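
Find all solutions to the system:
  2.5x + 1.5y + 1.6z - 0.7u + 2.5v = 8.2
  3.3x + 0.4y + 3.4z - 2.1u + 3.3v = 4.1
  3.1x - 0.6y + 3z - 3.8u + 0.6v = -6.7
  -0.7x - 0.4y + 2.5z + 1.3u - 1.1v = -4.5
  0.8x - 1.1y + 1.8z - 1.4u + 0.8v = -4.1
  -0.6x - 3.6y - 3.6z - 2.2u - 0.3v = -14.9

x = -3, y = 5, z = 0, u = -1, v = 3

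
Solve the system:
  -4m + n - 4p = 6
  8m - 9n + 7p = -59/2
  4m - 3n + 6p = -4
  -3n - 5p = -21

no solution

Row-reduce:
R1 ← R1 / (-4).
R2 ← R2 − 8·R1.
R3 ← R3 − 4·R1.
R2 ← R2 / (-7).
R1 ← R1 + 1/4·R2.
R3 ← R3 + 2·R2.
R4 ← R4 + 3·R2.
R3 ← R3 / (16/7).
R1 ← R1 − 29/28·R3.
R2 ← R2 − 1/7·R3.
R4 ← R4 + 32/7·R3.
Row 4 reduces to 0 = 1/2, a contradiction. The system is inconsistent.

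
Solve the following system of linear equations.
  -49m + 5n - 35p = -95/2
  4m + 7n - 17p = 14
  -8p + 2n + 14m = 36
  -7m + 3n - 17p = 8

Row-reduce:
R1 ← R1 / (-49).
R2 ← R2 − 4·R1.
R3 ← R3 − 14·R1.
R4 ← R4 + 7·R1.
R2 ← R2 / (363/49).
R1 ← R1 + 5/49·R2.
R3 ← R3 − 24/7·R2.
R4 ← R4 − 16/7·R2.
R3 ← R3 / (-1066/121).
R1 ← R1 − 160/363·R3.
R2 ← R2 + 973/363·R3.
R4 ← R4 + 2132/363·R3.
Row 4 reduces to 0 = -1/6, a contradiction. The system is inconsistent.

no solution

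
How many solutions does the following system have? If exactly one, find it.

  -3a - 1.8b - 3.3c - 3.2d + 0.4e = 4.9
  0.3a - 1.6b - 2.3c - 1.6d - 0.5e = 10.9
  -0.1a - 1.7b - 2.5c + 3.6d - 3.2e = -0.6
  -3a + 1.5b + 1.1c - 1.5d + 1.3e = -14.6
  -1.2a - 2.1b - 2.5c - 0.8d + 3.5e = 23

a = 4, b = -3, c = -3, d = 0, e = 4

Row-reduce the augmented matrix:
R1 ← R1 / (-3).
R2 ← R2 − 3/10·R1.
R3 ← R3 + 1/10·R1.
R4 ← R4 + 3·R1.
R5 ← R5 + 6/5·R1.
R2 ← R2 / (-89/50).
R1 ← R1 − 3/5·R2.
R3 ← R3 + 41/25·R2.
R4 ← R4 − 33/10·R2.
R5 ← R5 + 69/50·R2.
R3 ← R3 / (59/1780).
R1 ← R1 − 19/89·R3.
R2 ← R2 − 263/178·R3.
R4 ← R4 + 847/1780·R3.
R5 ← R5 − 1529/1780·R3.
R4 ← R4 / (27169/354).
R1 ← R1 + 2056/59·R4.
R2 ← R2 + 43012/177·R4.
R3 ← R3 − 29240/177·R4.
R5 ← R5 + 123842/885·R4.
R5 ← R5 / (2077257/679225).
R1 ← R1 + 65667/135845·R5.
R2 ← R2 + 277413/135845·R5.
R3 ← R3 − 52640/27169·R5.
R4 ← R4 + 70798/135845·R5.
Reading off the reduced rows gives a = 4, b = -3, c = -3, d = 0, e = 4.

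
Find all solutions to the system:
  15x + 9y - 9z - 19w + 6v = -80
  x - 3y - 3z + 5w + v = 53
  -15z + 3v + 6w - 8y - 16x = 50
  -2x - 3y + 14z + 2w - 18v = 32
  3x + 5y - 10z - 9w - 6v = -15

Row-reduce the augmented matrix:
R1 ← R1 / (15).
R2 ← R2 − 1·R1.
R3 ← R3 + 16·R1.
R4 ← R4 + 2·R1.
R5 ← R5 − 3·R1.
R2 ← R2 / (-18/5).
R1 ← R1 − 3/5·R2.
R3 ← R3 − 8/5·R2.
R4 ← R4 + 9/5·R2.
R5 ← R5 − 16/5·R2.
R3 ← R3 / (-77/3).
R1 ← R1 + 1·R3.
R2 ← R2 − 2/3·R3.
R4 ← R4 − 14·R3.
R5 ← R5 + 31/3·R3.
R4 ← R4 / (-983/99).
R1 ← R1 − 52/231·R4.
R2 ← R2 + 157/77·R4.
R3 ← R3 − 310/693·R4.
R5 ← R5 − 3460/693·R4.
R5 ← R5 / (-114959/6881).
R1 ← R1 + 2117/13762·R5.
R2 ← R2 − 17858/6881·R5.
R3 ← R3 + 6382/6881·R5.
R4 ← R4 − 2421/1966·R5.
Reading off the reduced rows gives x = 4, y = -6, z = -3, w = 5, v = -3.

x = 4, y = -6, z = -3, w = 5, v = -3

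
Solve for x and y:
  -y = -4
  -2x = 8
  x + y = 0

x = -4, y = 4

Row-reduce the augmented matrix:
Swap R1 and R2.
R1 ← R1 / (-2).
R3 ← R3 − 1·R1.
R2 ← R2 / (-1).
R3 ← R3 − 1·R2.
R3 reduces to 0 = 0, so the extra equation is consistent.
Reading off the reduced rows gives x = -4, y = 4.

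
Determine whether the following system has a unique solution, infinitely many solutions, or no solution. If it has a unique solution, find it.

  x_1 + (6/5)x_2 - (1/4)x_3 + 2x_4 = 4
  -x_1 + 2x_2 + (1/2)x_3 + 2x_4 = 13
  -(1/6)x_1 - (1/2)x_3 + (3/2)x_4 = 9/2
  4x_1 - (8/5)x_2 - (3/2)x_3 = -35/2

no solution

Row-reduce:
R2 ← R2 + 1·R1.
R3 ← R3 + 1/6·R1.
R4 ← R4 − 4·R1.
R2 ← R2 / (16/5).
R1 ← R1 − 6/5·R2.
R3 ← R3 − 1/5·R2.
R4 ← R4 + 32/5·R2.
R3 ← R3 / (-107/192).
R1 ← R1 + 11/32·R3.
R2 ← R2 − 5/64·R3.
Row 4 reduces to 0 = 1/2, a contradiction. The system is inconsistent.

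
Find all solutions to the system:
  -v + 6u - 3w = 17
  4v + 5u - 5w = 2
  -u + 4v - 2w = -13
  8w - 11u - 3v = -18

Row-reduce:
R1 ← R1 / (6).
R2 ← R2 − 5·R1.
R3 ← R3 + 1·R1.
R4 ← R4 + 11·R1.
R2 ← R2 / (29/6).
R1 ← R1 + 1/6·R2.
R3 ← R3 − 23/6·R2.
R4 ← R4 + 29/6·R2.
R3 ← R3 / (-15/29).
R1 ← R1 + 17/29·R3.
R2 ← R2 + 15/29·R3.
Row 4 reduces to 0 = 1, a contradiction. The system is inconsistent.

no solution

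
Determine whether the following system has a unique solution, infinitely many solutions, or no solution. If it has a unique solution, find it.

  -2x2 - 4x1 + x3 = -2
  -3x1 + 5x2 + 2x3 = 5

infinitely many solutions

Row-reduce:
R1 ← R1 / (-4).
R2 ← R2 + 3·R1.
R2 ← R2 / (13/2).
R1 ← R1 − 1/2·R2.
Rank is 2 with 3 unknowns, leaving x3 free.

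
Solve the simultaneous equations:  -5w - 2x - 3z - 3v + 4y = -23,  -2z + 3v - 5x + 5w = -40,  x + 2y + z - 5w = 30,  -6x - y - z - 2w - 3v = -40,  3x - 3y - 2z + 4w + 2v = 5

Row-reduce the augmented matrix:
R1 ← R1 / (-2).
R2 ← R2 + 5·R1.
R3 ← R3 − 1·R1.
R4 ← R4 + 6·R1.
R5 ← R5 − 3·R1.
R2 ← R2 / (-10).
R1 ← R1 + 2·R2.
R3 ← R3 − 4·R2.
R4 ← R4 + 13·R2.
R5 ← R5 − 3·R2.
R3 ← R3 / (17/10).
R1 ← R1 − 2/5·R3.
R2 ← R2 + 11/20·R3.
R4 ← R4 − 17/20·R3.
R5 ← R5 + 97/20·R3.
R4 ← R4 / (-19/2).
R1 ← R1 + 15/17·R4.
R2 ← R2 + 65/34·R4.
R3 ← R3 + 5/17·R4.
R5 ← R5 − 11/34·R4.
R5 ← R5 / (2599/323).
R1 ← R1 + 129/323·R5.
R2 ← R2 − 528/323·R5.
R3 ← R3 − 603/323·R5.
R4 ← R4 − 18/19·R5.
Reading off the reduced rows gives x = 5, y = -2, z = 4, w = -5, v = 6.

x = 5, y = -2, z = 4, w = -5, v = 6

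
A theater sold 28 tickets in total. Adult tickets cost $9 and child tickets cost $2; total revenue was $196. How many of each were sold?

adult tickets: 20, child tickets: 8

Let a = adult tickets, c = child tickets.
  a + c = 28
  9a + 2c = 196
Row-reduce the augmented matrix:
R2 ← R2 − 9·R1.
R2 ← R2 / (-7).
R1 ← R1 − 1·R2.
Reading off the reduced rows gives a = 20, c = 8.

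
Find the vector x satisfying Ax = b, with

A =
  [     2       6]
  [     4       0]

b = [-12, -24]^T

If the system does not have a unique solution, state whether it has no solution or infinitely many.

x_1 = -6, x_2 = 0

Row-reduce the augmented matrix:
R1 ← R1 / (2).
R2 ← R2 − 4·R1.
R2 ← R2 / (-12).
R1 ← R1 − 3·R2.
Reading off the reduced rows gives x_1 = -6, x_2 = 0.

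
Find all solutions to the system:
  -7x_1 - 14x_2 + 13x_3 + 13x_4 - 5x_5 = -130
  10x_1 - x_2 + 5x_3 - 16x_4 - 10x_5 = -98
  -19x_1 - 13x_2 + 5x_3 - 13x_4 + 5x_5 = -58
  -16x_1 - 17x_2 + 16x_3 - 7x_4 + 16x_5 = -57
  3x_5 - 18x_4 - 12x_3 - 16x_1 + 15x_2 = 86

x_1 = 1, x_2 = 2, x_3 = -6, x_4 = 1, x_5 = 6

Row-reduce the augmented matrix:
R1 ← R1 / (-7).
R2 ← R2 − 10·R1.
R3 ← R3 + 19·R1.
R4 ← R4 + 16·R1.
R5 ← R5 + 16·R1.
R2 ← R2 / (-21).
R1 ← R1 − 2·R2.
R3 ← R3 − 25·R2.
R4 ← R4 − 15·R2.
R5 ← R5 − 47·R2.
R3 ← R3 / (-109/49).
R1 ← R1 − 19/49·R3.
R2 ← R2 + 55/49·R3.
R4 ← R4 − 153/49·R3.
R5 ← R5 − 541/49·R3.
R4 ← R4 / (-10721/109).
R1 ← R1 + 1035/109·R4.
R2 ← R2 − 2474/109·R4.
R3 ← R3 − 2216/109·R4.
R5 ← R5 + 29040/109·R4.
R5 ← R5 / (-720447/10721).
R1 ← R1 + 26325/10721·R5.
R2 ← R2 − 49874/10721·R5.
R3 ← R3 − 36786/10721·R5.
R4 ← R4 + 1374/10721·R5.
Reading off the reduced rows gives x_1 = 1, x_2 = 2, x_3 = -6, x_4 = 1, x_5 = 6.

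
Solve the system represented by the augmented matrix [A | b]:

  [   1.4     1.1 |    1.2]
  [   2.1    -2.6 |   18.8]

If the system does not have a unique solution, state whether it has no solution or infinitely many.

x_1 = 4, x_2 = -4

Row-reduce the augmented matrix:
R1 ← R1 / (7/5).
R2 ← R2 − 21/10·R1.
R2 ← R2 / (-17/4).
R1 ← R1 − 11/14·R2.
Reading off the reduced rows gives x_1 = 4, x_2 = -4.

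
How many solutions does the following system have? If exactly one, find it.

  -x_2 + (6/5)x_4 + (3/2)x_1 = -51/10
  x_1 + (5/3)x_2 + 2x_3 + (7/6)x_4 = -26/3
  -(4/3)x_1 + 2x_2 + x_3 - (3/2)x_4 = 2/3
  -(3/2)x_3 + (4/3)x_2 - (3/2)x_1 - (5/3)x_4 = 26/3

x_1 = -5, x_2 = 0, x_3 = -3, x_4 = 2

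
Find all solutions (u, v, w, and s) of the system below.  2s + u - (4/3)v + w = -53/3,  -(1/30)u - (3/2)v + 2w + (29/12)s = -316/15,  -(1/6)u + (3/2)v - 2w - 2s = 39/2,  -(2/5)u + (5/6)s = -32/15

Row-reduce:
R2 ← R2 + 1/30·R1.
R3 ← R3 + 1/6·R1.
R4 ← R4 + 2/5·R1.
R2 ← R2 / (-139/90).
R1 ← R1 + 4/3·R2.
R3 ← R3 − 23/18·R2.
R4 ← R4 + 8/15·R2.
R3 ← R3 / (-21/139).
R1 ← R1 + 105/139·R3.
R2 ← R2 + 183/139·R3.
R4 ← R4 + 42/139·R3.
Row 4 reduces to 0 = 1, a contradiction. The system is inconsistent.

no solution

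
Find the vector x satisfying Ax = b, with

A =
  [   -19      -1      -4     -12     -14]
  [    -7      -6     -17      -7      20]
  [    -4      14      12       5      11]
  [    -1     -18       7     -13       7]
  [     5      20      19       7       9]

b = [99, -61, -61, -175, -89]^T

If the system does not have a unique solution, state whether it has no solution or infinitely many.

Row-reduce the augmented matrix:
R1 ← R1 / (-19).
R2 ← R2 + 7·R1.
R3 ← R3 + 4·R1.
R4 ← R4 + 1·R1.
R5 ← R5 − 5·R1.
R2 ← R2 / (-107/19).
R1 ← R1 − 1/19·R2.
R3 ← R3 − 270/19·R2.
R4 ← R4 + 341/19·R2.
R5 ← R5 − 375/19·R2.
R3 ← R3 / (-2818/107).
R1 ← R1 − 7/107·R3.
R2 ← R2 − 295/107·R3.
R4 ← R4 − 6066/107·R3.
R5 ← R5 + 3902/107·R3.
R4 ← R4 / (-2757/1409).
R1 ← R1 − 1719/2818·R4.
R2 ← R2 − 1591/2818·R4.
R3 ← R3 + 109/2818·R4.
R5 ← R5 + 9309/1409·R4.
R5 ← R5 / (-305030/919).
R1 ← R1 − 56137/1838·R5.
R2 ← R2 − 169991/5514·R5.
R3 ← R3 + 26483/5514·R5.
R4 ← R4 + 132778/2757·R5.
Reading off the reduced rows gives x_1 = -3, x_2 = 2, x_3 = -5, x_4 = 5, x_5 = -6.

x_1 = -3, x_2 = 2, x_3 = -5, x_4 = 5, x_5 = -6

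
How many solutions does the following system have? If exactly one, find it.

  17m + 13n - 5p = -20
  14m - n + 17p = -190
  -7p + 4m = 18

Row-reduce the augmented matrix:
R1 ← R1 / (17).
R2 ← R2 − 14·R1.
R3 ← R3 − 4·R1.
R2 ← R2 / (-199/17).
R1 ← R1 − 13/17·R2.
R3 ← R3 + 52/17·R2.
R3 ← R3 / (-2257/199).
R1 ← R1 − 216/199·R3.
R2 ← R2 + 359/199·R3.
Reading off the reduced rows gives m = -6, n = 4, p = -6.

m = -6, n = 4, p = -6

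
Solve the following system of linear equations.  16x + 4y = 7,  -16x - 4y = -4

Row-reduce:
R1 ← R1 / (16).
R2 ← R2 + 16·R1.
Row 2 reduces to 0 = 3, a contradiction. The system is inconsistent.

no solution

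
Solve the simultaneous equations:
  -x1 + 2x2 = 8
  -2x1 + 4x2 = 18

no solution

Row-reduce:
R1 ← R1 / (-1).
R2 ← R2 + 2·R1.
Row 2 reduces to 0 = 2, a contradiction. The system is inconsistent.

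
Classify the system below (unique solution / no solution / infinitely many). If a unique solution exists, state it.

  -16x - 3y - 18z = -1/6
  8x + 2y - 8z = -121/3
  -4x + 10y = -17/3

x = -7/3, y = -3/2, z = 7/3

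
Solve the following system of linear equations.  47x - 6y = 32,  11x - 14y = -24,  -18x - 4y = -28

x = 1, y = 5/2

Row-reduce the augmented matrix:
R1 ← R1 / (47).
R2 ← R2 − 11·R1.
R3 ← R3 + 18·R1.
R2 ← R2 / (-592/47).
R1 ← R1 + 6/47·R2.
R3 ← R3 + 296/47·R2.
R3 reduces to 0 = 0, so the extra equation is consistent.
Reading off the reduced rows gives x = 1, y = 5/2.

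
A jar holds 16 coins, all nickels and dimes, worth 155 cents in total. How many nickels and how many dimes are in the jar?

Let n = nickels, d = dimes.
  n + d = 16
  5n + 10d = 155
Row-reduce the augmented matrix:
R2 ← R2 − 5·R1.
R2 ← R2 / (5).
R1 ← R1 − 1·R2.
Reading off the reduced rows gives n = 1, d = 15.

nickels: 1, dimes: 15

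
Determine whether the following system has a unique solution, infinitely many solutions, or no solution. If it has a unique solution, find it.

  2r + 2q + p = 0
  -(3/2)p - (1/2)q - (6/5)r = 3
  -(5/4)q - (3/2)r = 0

p = -1, q = 3, r = -5/2

Row-reduce the augmented matrix:
R2 ← R2 + 3/2·R1.
R2 ← R2 / (5/2).
R1 ← R1 − 2·R2.
R3 ← R3 + 5/4·R2.
R3 ← R3 / (-3/5).
R1 ← R1 − 14/25·R3.
R2 ← R2 − 18/25·R3.
Reading off the reduced rows gives p = -1, q = 3, r = -5/2.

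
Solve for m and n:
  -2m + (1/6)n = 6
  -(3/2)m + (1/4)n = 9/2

Row-reduce the augmented matrix:
R1 ← R1 / (-2).
R2 ← R2 + 3/2·R1.
R2 ← R2 / (1/8).
R1 ← R1 + 1/12·R2.
Reading off the reduced rows gives m = -3, n = 0.

m = -3, n = 0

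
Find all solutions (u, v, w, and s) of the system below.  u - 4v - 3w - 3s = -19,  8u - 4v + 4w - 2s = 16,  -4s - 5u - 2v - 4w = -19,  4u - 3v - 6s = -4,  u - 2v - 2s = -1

u = -1, v = 0, w = 6, s = 0

Row-reduce the augmented matrix:
R2 ← R2 − 8·R1.
R3 ← R3 + 5·R1.
R4 ← R4 − 4·R1.
R5 ← R5 − 1·R1.
R2 ← R2 / (28).
R1 ← R1 + 4·R2.
R3 ← R3 + 22·R2.
R4 ← R4 − 13·R2.
R5 ← R5 − 2·R2.
R3 ← R3 / (3).
R1 ← R1 − 1·R3.
R2 ← R2 − 1·R3.
R4 ← R4 + 1·R3.
R5 ← R5 − 1·R3.
R4 ← R4 / (-67/14).
R1 ← R1 − 5/7·R4.
R2 ← R2 − 19/14·R4.
R3 ← R3 + 4/7·R4.
R5 reduces to 0 = 0, so the extra equation is consistent.
Reading off the reduced rows gives u = -1, v = 0, w = 6, s = 0.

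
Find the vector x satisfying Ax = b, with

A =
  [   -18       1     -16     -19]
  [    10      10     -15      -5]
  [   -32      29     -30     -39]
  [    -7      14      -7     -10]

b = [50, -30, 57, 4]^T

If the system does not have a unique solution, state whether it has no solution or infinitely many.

no solution

Row-reduce:
R1 ← R1 / (-18).
R2 ← R2 − 10·R1.
R3 ← R3 + 32·R1.
R4 ← R4 + 7·R1.
R2 ← R2 / (95/9).
R1 ← R1 + 1/18·R2.
R3 ← R3 − 245/9·R2.
R4 ← R4 − 245/18·R2.
R3 ← R3 / (1141/19).
R1 ← R1 − 29/38·R3.
R2 ← R2 + 43/19·R3.
R4 ← R4 − 1141/38·R3.
Row 4 reduces to 0 = 1/2, a contradiction. The system is inconsistent.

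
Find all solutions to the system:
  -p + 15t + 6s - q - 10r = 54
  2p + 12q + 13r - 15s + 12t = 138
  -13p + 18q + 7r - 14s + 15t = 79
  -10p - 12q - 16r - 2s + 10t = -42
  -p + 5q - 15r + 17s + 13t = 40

Row-reduce the augmented matrix:
R1 ← R1 / (-1).
R2 ← R2 − 2·R1.
R3 ← R3 + 13·R1.
R4 ← R4 + 10·R1.
R5 ← R5 + 1·R1.
R2 ← R2 / (10).
R1 ← R1 − 1·R2.
R3 ← R3 − 31·R2.
R4 ← R4 + 2·R2.
R5 ← R5 − 6·R2.
R3 ← R3 / (1587/10).
R1 ← R1 − 107/10·R3.
R2 ← R2 + 7/10·R3.
R4 ← R4 − 413/5·R3.
R5 ← R5 + 4/5·R3.
R4 ← R4 / (-31036/1587).
R1 ← R1 + 197/1587·R4.
R2 ← R2 + 1055/1587·R4.
R3 ← R3 + 827/1587·R4.
R5 ← R5 − 19652/1587·R4.
R5 ← R5 / (-76512/7759).
R1 ← R1 − 11833/7759·R5.
R2 ← R2 − 14098/7759·R5.
R3 ← R3 + 21338/7759·R5.
R4 ← R4 + 11844/7759·R5.
Reading off the reduced rows gives p = 6, q = 3, r = 0, s = -2, t = 5.

p = 6, q = 3, r = 0, s = -2, t = 5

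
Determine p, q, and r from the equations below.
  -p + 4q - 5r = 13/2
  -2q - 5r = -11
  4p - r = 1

Row-reduce the augmented matrix:
R1 ← R1 / (-1).
R3 ← R3 − 4·R1.
R2 ← R2 / (-2).
R1 ← R1 + 4·R2.
R3 ← R3 − 16·R2.
R3 ← R3 / (-61).
R1 ← R1 − 15·R3.
R2 ← R2 − 5/2·R3.
Reading off the reduced rows gives p = 1/2, q = 3, r = 1.

p = 1/2, q = 3, r = 1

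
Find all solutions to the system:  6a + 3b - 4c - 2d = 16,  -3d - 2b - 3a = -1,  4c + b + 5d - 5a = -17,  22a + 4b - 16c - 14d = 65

Row-reduce:
R1 ← R1 / (6).
R2 ← R2 + 3·R1.
R3 ← R3 + 5·R1.
R4 ← R4 − 22·R1.
R2 ← R2 / (-1/2).
R1 ← R1 − 1/2·R2.
R3 ← R3 − 7/2·R2.
R4 ← R4 + 7·R2.
R3 ← R3 / (-40/3).
R1 ← R1 + 8/3·R3.
R2 ← R2 − 4·R3.
R4 ← R4 − 80/3·R3.
Row 4 reduces to 0 = -1, a contradiction. The system is inconsistent.

no solution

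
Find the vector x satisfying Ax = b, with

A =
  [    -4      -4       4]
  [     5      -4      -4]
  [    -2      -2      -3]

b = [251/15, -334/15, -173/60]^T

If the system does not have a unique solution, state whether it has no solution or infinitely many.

Row-reduce the augmented matrix:
R1 ← R1 / (-4).
R2 ← R2 − 5·R1.
R3 ← R3 + 2·R1.
R2 ← R2 / (-9).
R1 ← R1 − 1·R2.
R3 ← R3 / (-5).
R1 ← R1 + 8/9·R3.
R2 ← R2 + 1/9·R3.
Reading off the reduced rows gives x_1 = -7/3, x_2 = 2/5, x_3 = 9/4.

x_1 = -7/3, x_2 = 2/5, x_3 = 9/4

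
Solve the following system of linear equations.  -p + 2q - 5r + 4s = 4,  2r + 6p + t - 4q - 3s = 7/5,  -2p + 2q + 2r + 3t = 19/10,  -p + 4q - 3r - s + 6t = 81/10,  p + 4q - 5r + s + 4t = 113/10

p = 8/5, q = 9/5, r = 0, s = 1/2, t = 1/2

Row-reduce the augmented matrix:
R1 ← R1 / (-1).
R2 ← R2 − 6·R1.
R3 ← R3 + 2·R1.
R4 ← R4 + 1·R1.
R5 ← R5 − 1·R1.
R2 ← R2 / (8).
R1 ← R1 + 2·R2.
R3 ← R3 + 2·R2.
R4 ← R4 − 2·R2.
R5 ← R5 − 6·R2.
R3 ← R3 / (5).
R1 ← R1 + 2·R3.
R2 ← R2 + 7/2·R3.
R4 ← R4 − 9·R3.
R5 ← R5 − 11·R3.
R4 ← R4 / (-53/10).
R1 ← R1 − 3/20·R4.
R2 ← R2 − 7/10·R4.
R3 ← R3 + 11/20·R4.
R5 ← R5 + 47/10·R4.
R5 ← R5 / (-202/53).
R1 ← R1 − 82/53·R5.
R2 ← R2 − 253/106·R5.
R3 ← R3 − 35/53·R5.
R4 ← R4 − 1/53·R5.
Reading off the reduced rows gives p = 8/5, q = 9/5, r = 0, s = 1/2, t = 1/2.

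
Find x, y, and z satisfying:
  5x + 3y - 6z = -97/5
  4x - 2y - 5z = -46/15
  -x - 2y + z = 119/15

x = -3, y = -14/5, z = -2/3

Row-reduce the augmented matrix:
R1 ← R1 / (5).
R2 ← R2 − 4·R1.
R3 ← R3 + 1·R1.
R2 ← R2 / (-22/5).
R1 ← R1 − 3/5·R2.
R3 ← R3 + 7/5·R2.
R3 ← R3 / (-3/22).
R1 ← R1 + 27/22·R3.
R2 ← R2 − 1/22·R3.
Reading off the reduced rows gives x = -3, y = -14/5, z = -2/3.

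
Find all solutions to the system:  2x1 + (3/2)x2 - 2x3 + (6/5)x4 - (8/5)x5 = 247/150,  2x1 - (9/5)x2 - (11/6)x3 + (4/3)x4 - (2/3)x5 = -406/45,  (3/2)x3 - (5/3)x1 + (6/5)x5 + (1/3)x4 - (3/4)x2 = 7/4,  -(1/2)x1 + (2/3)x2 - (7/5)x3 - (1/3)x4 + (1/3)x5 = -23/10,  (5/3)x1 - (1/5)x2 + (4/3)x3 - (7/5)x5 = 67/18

Row-reduce the augmented matrix:
R1 ← R1 / (2).
R2 ← R2 − 2·R1.
R3 ← R3 + 5/3·R1.
R4 ← R4 + 1/2·R1.
R5 ← R5 − 5/3·R1.
R2 ← R2 / (-33/10).
R1 ← R1 − 3/4·R2.
R3 ← R3 − 1/2·R2.
R4 ← R4 − 25/24·R2.
R5 ← R5 + 29/20·R2.
R3 ← R3 / (-14/99).
R1 ← R1 + 127/132·R3.
R2 ← R2 + 5/99·R3.
R4 ← R4 + 21947/11880·R3.
R5 ← R5 − 1159/396·R3.
R4 ← R4 / (-44537/2520).
R1 ← R1 + 1201/140·R4.
R2 ← R2 + 11/21·R4.
R3 ← R3 + 67/7·R4.
R5 ← R5 − 11321/420·R4.
R5 ← R5 / (-410431/3340275).
R1 ← R1 + 781914/1113425·R5.
R2 ← R2 + 64432/222685·R5.
R3 ← R3 + 27484/222685·R5.
R4 ← R4 + 1542/222685·R5.
Reading off the reduced rows gives x1 = -4/5, x2 = 3, x3 = 8/3, x4 = 7/5, x5 = -3/2.

x1 = -4/5, x2 = 3, x3 = 8/3, x4 = 7/5, x5 = -3/2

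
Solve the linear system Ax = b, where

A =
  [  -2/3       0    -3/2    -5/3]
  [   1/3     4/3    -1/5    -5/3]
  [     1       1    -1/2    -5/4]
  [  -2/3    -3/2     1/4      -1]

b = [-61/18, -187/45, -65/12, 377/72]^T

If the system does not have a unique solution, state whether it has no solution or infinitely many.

x_1 = -5/3, x_2 = -9/4, x_3 = 3, x_4 = 0

Row-reduce the augmented matrix:
R1 ← R1 / (-2/3).
R2 ← R2 − 1/3·R1.
R3 ← R3 − 1·R1.
R4 ← R4 + 2/3·R1.
R2 ← R2 / (4/3).
R3 ← R3 − 1·R2.
R4 ← R4 + 3/2·R2.
R3 ← R3 / (-163/80).
R1 ← R1 − 9/4·R3.
R2 ← R2 + 57/80·R3.
R4 ← R4 − 109/160·R3.
R4 ← R4 / (-10847/3912).
R1 ← R1 − 70/163·R4.
R2 ← R2 + 795/652·R4.
R3 ← R3 − 150/163·R4.
Reading off the reduced rows gives x_1 = -5/3, x_2 = -9/4, x_3 = 3, x_4 = 0.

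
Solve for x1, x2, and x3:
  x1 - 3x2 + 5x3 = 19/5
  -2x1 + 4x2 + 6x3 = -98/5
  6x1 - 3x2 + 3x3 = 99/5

Row-reduce the augmented matrix:
R2 ← R2 + 2·R1.
R3 ← R3 − 6·R1.
R2 ← R2 / (-2).
R1 ← R1 + 3·R2.
R3 ← R3 − 15·R2.
R3 ← R3 / (93).
R1 ← R1 + 19·R3.
R2 ← R2 + 8·R3.
Reading off the reduced rows gives x1 = 14/5, x2 = -2, x3 = -1.

x1 = 14/5, x2 = -2, x3 = -1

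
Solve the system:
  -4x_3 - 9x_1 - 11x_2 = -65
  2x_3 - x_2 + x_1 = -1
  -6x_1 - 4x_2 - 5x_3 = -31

Row-reduce:
R1 ← R1 / (-9).
R2 ← R2 − 1·R1.
R3 ← R3 + 6·R1.
R2 ← R2 / (-20/9).
R1 ← R1 − 11/9·R2.
R3 ← R3 − 10/3·R2.
Rank is 2 with 3 unknowns, leaving x_3 free.

infinitely many solutions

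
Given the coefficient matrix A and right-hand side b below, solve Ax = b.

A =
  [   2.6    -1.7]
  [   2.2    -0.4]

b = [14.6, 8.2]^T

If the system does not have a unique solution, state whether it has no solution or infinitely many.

x_1 = 3, x_2 = -4

Row-reduce the augmented matrix:
R1 ← R1 / (13/5).
R2 ← R2 − 11/5·R1.
R2 ← R2 / (27/26).
R1 ← R1 + 17/26·R2.
Reading off the reduced rows gives x_1 = 3, x_2 = -4.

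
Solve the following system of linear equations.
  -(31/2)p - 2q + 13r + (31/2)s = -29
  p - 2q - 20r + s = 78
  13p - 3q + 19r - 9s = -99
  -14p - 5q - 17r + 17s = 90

Row-reduce:
R1 ← R1 / (-31/2).
R2 ← R2 − 1·R1.
R3 ← R3 − 13·R1.
R4 ← R4 + 14·R1.
R2 ← R2 / (-66/31).
R1 ← R1 − 4/31·R2.
R3 ← R3 + 145/31·R2.
R4 ← R4 + 99/31·R2.
R3 ← R3 / (72).
R1 ← R1 + 2·R3.
R2 ← R2 − 9·R3.
Row 4 reduces to 0 = 2, a contradiction. The system is inconsistent.

no solution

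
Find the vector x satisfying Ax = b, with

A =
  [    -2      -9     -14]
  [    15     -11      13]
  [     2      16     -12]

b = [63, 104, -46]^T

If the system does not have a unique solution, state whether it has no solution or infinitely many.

x_1 = 5, x_2 = -5, x_3 = -2

Row-reduce the augmented matrix:
R1 ← R1 / (-2).
R2 ← R2 − 15·R1.
R3 ← R3 − 2·R1.
R2 ← R2 / (-157/2).
R1 ← R1 − 9/2·R2.
R3 ← R3 − 7·R2.
R3 ← R3 / (-5370/157).
R1 ← R1 − 271/157·R3.
R2 ← R2 − 184/157·R3.
Reading off the reduced rows gives x_1 = 5, x_2 = -5, x_3 = -2.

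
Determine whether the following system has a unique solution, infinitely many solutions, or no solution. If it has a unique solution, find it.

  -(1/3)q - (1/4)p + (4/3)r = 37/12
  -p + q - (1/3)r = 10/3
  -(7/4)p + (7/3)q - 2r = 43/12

infinitely many solutions

Row-reduce:
R1 ← R1 / (-1/4).
R2 ← R2 + 1·R1.
R3 ← R3 + 7/4·R1.
R2 ← R2 / (7/3).
R1 ← R1 − 4/3·R2.
R3 ← R3 − 14/3·R2.
Rank is 2 with 3 unknowns, leaving r free.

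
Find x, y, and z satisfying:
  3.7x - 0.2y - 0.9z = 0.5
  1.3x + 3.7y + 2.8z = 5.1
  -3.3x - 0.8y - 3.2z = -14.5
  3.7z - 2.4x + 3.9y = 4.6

Row-reduce the augmented matrix:
R1 ← R1 / (37/10).
R2 ← R2 − 13/10·R1.
R3 ← R3 + 33/10·R1.
R4 ← R4 + 12/5·R1.
R2 ← R2 / (279/74).
R1 ← R1 + 2/37·R2.
R3 ← R3 + 181/185·R2.
R4 ← R4 − 279/74·R2.
R3 ← R3 / (-44557/13950).
R1 ← R1 + 277/1395·R3.
R2 ← R2 − 1153/1395·R3.
R4 reduces to 0 = 0, so the extra equation is consistent.
Reading off the reduced rows gives x = 1, y = -2, z = 4.

x = 1, y = -2, z = 4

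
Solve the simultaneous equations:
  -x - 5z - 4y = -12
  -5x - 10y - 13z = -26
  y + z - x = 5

infinitely many solutions

Row-reduce:
R1 ← R1 / (-1).
R2 ← R2 + 5·R1.
R3 ← R3 + 1·R1.
R2 ← R2 / (10).
R1 ← R1 − 4·R2.
R3 ← R3 − 5·R2.
Rank is 2 with 3 unknowns, leaving z free.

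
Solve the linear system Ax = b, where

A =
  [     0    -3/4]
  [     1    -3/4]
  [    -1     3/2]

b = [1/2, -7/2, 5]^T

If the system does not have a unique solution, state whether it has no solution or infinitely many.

no solution

Row-reduce:
Swap R1 and R2.
R3 ← R3 + 1·R1.
R2 ← R2 / (-3/4).
R1 ← R1 + 3/4·R2.
R3 ← R3 − 3/4·R2.
Row 3 reduces to 0 = 2, a contradiction. The system is inconsistent.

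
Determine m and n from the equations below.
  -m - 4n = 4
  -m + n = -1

m = 0, n = -1

Row-reduce the augmented matrix:
R1 ← R1 / (-1).
R2 ← R2 + 1·R1.
R2 ← R2 / (5).
R1 ← R1 − 4·R2.
Reading off the reduced rows gives m = 0, n = -1.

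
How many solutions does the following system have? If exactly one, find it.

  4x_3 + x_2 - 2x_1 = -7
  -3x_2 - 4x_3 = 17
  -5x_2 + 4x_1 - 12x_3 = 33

Row-reduce:
R1 ← R1 / (-2).
R3 ← R3 − 4·R1.
R2 ← R2 / (-3).
R1 ← R1 + 1/2·R2.
R3 ← R3 + 3·R2.
Row 3 reduces to 0 = 2, a contradiction. The system is inconsistent.

no solution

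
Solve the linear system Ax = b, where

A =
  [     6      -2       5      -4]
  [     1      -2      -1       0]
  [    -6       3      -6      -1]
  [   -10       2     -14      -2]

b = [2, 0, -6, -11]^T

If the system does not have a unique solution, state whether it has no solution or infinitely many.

Row-reduce:
R1 ← R1 / (6).
R2 ← R2 − 1·R1.
R3 ← R3 + 6·R1.
R4 ← R4 + 10·R1.
R2 ← R2 / (-5/3).
R1 ← R1 + 1/3·R2.
R3 ← R3 − 1·R2.
R4 ← R4 + 4/3·R2.
R3 ← R3 / (-21/10).
R1 ← R1 − 6/5·R3.
R2 ← R2 − 11/10·R3.
R4 ← R4 + 21/5·R3.
Row 4 reduces to 0 = 1, a contradiction. The system is inconsistent.

no solution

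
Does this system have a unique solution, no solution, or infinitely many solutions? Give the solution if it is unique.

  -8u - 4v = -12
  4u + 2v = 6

infinitely many solutions

Row-reduce:
R1 ← R1 / (-8).
R2 ← R2 − 4·R1.
Rank is 1 with 2 unknowns, leaving v free.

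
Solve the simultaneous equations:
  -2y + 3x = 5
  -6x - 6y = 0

x = 1, y = -1

Row-reduce the augmented matrix:
R1 ← R1 / (3).
R2 ← R2 + 6·R1.
R2 ← R2 / (-10).
R1 ← R1 + 2/3·R2.
Reading off the reduced rows gives x = 1, y = -1.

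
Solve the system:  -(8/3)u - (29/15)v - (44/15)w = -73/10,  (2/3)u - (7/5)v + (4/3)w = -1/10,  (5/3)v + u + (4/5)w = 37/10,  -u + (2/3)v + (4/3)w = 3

Row-reduce the augmented matrix:
R1 ← R1 / (-8/3).
R2 ← R2 − 2/3·R1.
R3 ← R3 − 1·R1.
R4 ← R4 + 1·R1.
R2 ← R2 / (-113/60).
R1 ← R1 − 29/40·R2.
R3 ← R3 − 113/120·R2.
R4 ← R4 − 167/120·R2.
Swap R3 and R4.
R3 ← R3 / (4876/1695).
R1 ← R1 − 752/565·R3.
R2 ← R2 + 36/113·R3.
R4 reduces to 0 = 0, so the extra equation is consistent.
Reading off the reduced rows gives u = 0, v = 3/2, w = 3/2.

u = 0, v = 3/2, w = 3/2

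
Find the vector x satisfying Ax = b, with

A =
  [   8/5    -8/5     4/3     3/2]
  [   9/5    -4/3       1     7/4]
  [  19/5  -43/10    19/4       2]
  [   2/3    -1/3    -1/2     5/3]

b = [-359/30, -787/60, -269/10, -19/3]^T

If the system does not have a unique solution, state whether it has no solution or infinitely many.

no solution

Row-reduce:
R1 ← R1 / (8/5).
R2 ← R2 − 9/5·R1.
R3 ← R3 − 19/5·R1.
R4 ← R4 − 2/3·R1.
R2 ← R2 / (7/15).
R1 ← R1 + 1·R2.
R3 ← R3 + 1/2·R2.
R4 ← R4 − 1/3·R2.
R3 ← R3 / (22/21).
R1 ← R1 + 5/21·R3.
R2 ← R2 + 15/14·R3.
R4 ← R4 + 44/63·R3.
Row 4 reduces to 0 = -1/3, a contradiction. The system is inconsistent.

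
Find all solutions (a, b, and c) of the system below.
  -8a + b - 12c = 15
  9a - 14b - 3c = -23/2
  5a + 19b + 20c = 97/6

Row-reduce the augmented matrix:
R1 ← R1 / (-8).
R2 ← R2 − 9·R1.
R3 ← R3 − 5·R1.
R2 ← R2 / (-103/8).
R1 ← R1 + 1/8·R2.
R3 ← R3 − 157/8·R2.
R3 ← R3 / (-1303/103).
R1 ← R1 − 171/103·R3.
R2 ← R2 − 132/103·R3.
Reading off the reduced rows gives a = 5/2, b = 3, c = -8/3.

a = 5/2, b = 3, c = -8/3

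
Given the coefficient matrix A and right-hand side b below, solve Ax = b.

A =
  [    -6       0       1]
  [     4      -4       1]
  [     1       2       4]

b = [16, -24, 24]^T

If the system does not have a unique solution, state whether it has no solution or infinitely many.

x_1 = -2, x_2 = 5, x_3 = 4

Row-reduce the augmented matrix:
R1 ← R1 / (-6).
R2 ← R2 − 4·R1.
R3 ← R3 − 1·R1.
R2 ← R2 / (-4).
R3 ← R3 − 2·R2.
R3 ← R3 / (5).
R1 ← R1 + 1/6·R3.
R2 ← R2 + 5/12·R3.
Reading off the reduced rows gives x_1 = -2, x_2 = 5, x_3 = 4.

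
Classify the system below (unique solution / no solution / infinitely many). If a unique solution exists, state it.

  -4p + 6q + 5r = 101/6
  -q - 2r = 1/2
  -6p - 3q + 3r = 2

Row-reduce the augmented matrix:
R1 ← R1 / (-4).
R3 ← R3 + 6·R1.
R2 ← R2 / (-1).
R1 ← R1 + 3/2·R2.
R3 ← R3 + 12·R2.
R3 ← R3 / (39/2).
R1 ← R1 − 7/4·R3.
R2 ← R2 − 2·R3.
Reading off the reduced rows gives p = -7/3, q = 5/2, r = -3/2.

p = -7/3, q = 5/2, r = -3/2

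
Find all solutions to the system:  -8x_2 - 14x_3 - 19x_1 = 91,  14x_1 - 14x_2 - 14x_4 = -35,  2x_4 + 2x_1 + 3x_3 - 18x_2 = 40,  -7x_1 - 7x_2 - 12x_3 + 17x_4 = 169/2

x_1 = -3, x_2 = -5/2, x_3 = -1, x_4 = 2

Row-reduce the augmented matrix:
R1 ← R1 / (-19).
R2 ← R2 − 14·R1.
R3 ← R3 − 2·R1.
R4 ← R4 + 7·R1.
R2 ← R2 / (-378/19).
R1 ← R1 − 8/19·R2.
R3 ← R3 + 358/19·R2.
R4 ← R4 + 77/19·R2.
R3 ← R3 / (305/27).
R1 ← R1 − 14/27·R3.
R2 ← R2 − 14/27·R3.
R4 ← R4 + 128/27·R3.
R4 ← R4 / (8008/305).
R1 ← R1 + 304/305·R4.
R2 ← R2 − 1/305·R4.
R3 ← R3 − 412/305·R4.
Reading off the reduced rows gives x_1 = -3, x_2 = -5/2, x_3 = -1, x_4 = 2.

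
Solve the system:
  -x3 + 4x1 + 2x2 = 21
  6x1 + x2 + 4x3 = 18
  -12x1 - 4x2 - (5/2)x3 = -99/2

Row-reduce:
R1 ← R1 / (4).
R2 ← R2 − 6·R1.
R3 ← R3 + 12·R1.
R2 ← R2 / (-2).
R1 ← R1 − 1/2·R2.
R3 ← R3 − 2·R2.
Rank is 2 with 3 unknowns, leaving x3 free.

infinitely many solutions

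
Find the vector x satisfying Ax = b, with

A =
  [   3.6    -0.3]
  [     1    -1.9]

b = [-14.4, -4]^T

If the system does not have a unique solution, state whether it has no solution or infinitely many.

Row-reduce the augmented matrix:
R1 ← R1 / (18/5).
R2 ← R2 − 1·R1.
R2 ← R2 / (-109/60).
R1 ← R1 + 1/12·R2.
Reading off the reduced rows gives x_1 = -4, x_2 = 0.

x_1 = -4, x_2 = 0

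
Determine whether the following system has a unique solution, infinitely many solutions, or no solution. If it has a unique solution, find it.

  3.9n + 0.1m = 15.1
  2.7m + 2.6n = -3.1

m = -5, n = 4

Row-reduce the augmented matrix:
R1 ← R1 / (1/10).
R2 ← R2 − 27/10·R1.
R2 ← R2 / (-1027/10).
R1 ← R1 − 39·R2.
Reading off the reduced rows gives m = -5, n = 4.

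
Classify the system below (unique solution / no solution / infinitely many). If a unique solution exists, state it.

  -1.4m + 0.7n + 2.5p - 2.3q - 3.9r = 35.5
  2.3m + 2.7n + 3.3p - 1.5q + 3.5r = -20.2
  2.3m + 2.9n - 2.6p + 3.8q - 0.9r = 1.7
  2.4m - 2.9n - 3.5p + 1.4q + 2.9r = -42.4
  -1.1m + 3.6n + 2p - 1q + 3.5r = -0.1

Row-reduce the augmented matrix:
R1 ← R1 / (-7/5).
R2 ← R2 − 23/10·R1.
R3 ← R3 − 23/10·R1.
R4 ← R4 − 12/5·R1.
R5 ← R5 + 11/10·R1.
R2 ← R2 / (77/20).
R1 ← R1 + 1/2·R2.
R3 ← R3 − 81/20·R2.
R4 ← R4 + 17/10·R2.
R5 ← R5 − 61/20·R2.
R3 ← R3 / (-6775/1078).
R1 ← R1 + 444/539·R3.
R2 ← R2 − 1037/539·R3.
R4 ← R4 − 10932/2695·R3.
R5 ← R5 + 15718/2695·R3.
R4 ← R4 / (-86441/67750).
R1 ← R1 − 1536/6775·R4.
R2 ← R2 − 2272/6775·R4.
R3 ← R3 + 6009/6775·R4.
R5 ← R5 + 23/125·R4.
R5 ← R5 / (60236293/4322050).
R1 ← R1 − 681574/432205·R5.
R2 ← R2 + 1775959/432205·R5.
R3 ← R3 − 2639262/432205·R5.
R4 ← R4 − 2646252/432205·R5.
Reading off the reduced rows gives m = -5, n = 4, p = 0, q = -1, r = -6.

m = -5, n = 4, p = 0, q = -1, r = -6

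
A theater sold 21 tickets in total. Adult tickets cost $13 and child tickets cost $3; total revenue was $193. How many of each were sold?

adult tickets: 13, child tickets: 8

Let a = adult tickets, c = child tickets.
  c + a = 21
  13a + 3c = 193
Row-reduce the augmented matrix:
R2 ← R2 − 13·R1.
R2 ← R2 / (-10).
R1 ← R1 − 1·R2.
Reading off the reduced rows gives a = 13, c = 8.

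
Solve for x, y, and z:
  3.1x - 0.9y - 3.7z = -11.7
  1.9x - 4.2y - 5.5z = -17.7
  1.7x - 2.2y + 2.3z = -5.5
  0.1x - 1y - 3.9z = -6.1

Row-reduce the augmented matrix:
R1 ← R1 / (31/10).
R2 ← R2 − 19/10·R1.
R3 ← R3 − 17/10·R1.
R4 ← R4 − 1/10·R1.
R2 ← R2 / (-1131/310).
R1 ← R1 + 9/31·R2.
R3 ← R3 + 529/310·R2.
R4 ← R4 + 301/310·R2.
R3 ← R3 / (2202/377).
R1 ← R1 + 353/377·R3.
R2 ← R2 − 334/377·R3.
R4 ← R4 + 1101/377·R3.
R4 reduces to 0 = 0, so the extra equation is consistent.
Reading off the reduced rows gives x = -2, y = 2, z = 1.

x = -2, y = 2, z = 1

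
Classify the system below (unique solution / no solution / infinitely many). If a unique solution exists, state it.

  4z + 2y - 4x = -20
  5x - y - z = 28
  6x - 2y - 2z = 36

x = 5, y = -6, z = 3

Row-reduce the augmented matrix:
R1 ← R1 / (-4).
R2 ← R2 − 5·R1.
R3 ← R3 − 6·R1.
R2 ← R2 / (3/2).
R1 ← R1 + 1/2·R2.
R3 ← R3 − 1·R2.
R3 ← R3 / (4/3).
R1 ← R1 − 1/3·R3.
R2 ← R2 − 8/3·R3.
Reading off the reduced rows gives x = 5, y = -6, z = 3.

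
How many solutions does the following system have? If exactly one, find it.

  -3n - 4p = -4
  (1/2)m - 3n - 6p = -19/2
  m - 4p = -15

no solution

Row-reduce:
Swap R1 and R2.
R1 ← R1 / (1/2).
R3 ← R3 − 1·R1.
R2 ← R2 / (-3).
R1 ← R1 + 6·R2.
R3 ← R3 − 6·R2.
Row 3 reduces to 0 = -4, a contradiction. The system is inconsistent.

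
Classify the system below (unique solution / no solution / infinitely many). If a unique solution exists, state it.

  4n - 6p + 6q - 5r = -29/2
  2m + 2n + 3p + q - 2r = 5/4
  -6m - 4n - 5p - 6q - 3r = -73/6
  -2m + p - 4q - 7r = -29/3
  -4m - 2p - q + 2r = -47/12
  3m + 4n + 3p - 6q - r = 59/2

Row-reduce the augmented matrix:
Swap R1 and R2.
R1 ← R1 / (2).
R3 ← R3 + 6·R1.
R4 ← R4 + 2·R1.
R5 ← R5 + 4·R1.
R6 ← R6 − 3·R1.
R2 ← R2 / (4).
R1 ← R1 − 1·R2.
R3 ← R3 − 2·R2.
R4 ← R4 − 2·R2.
R5 ← R5 − 4·R2.
R6 ← R6 − 1·R2.
R3 ← R3 / (7).
R1 ← R1 − 3·R3.
R2 ← R2 + 3/2·R3.
R4 ← R4 − 7·R3.
R5 ← R5 − 10·R3.
Swap R4 and R5.
R4 ← R4 / (25/7).
R1 ← R1 − 11/7·R4.
R2 ← R2 − 3/14·R4.
R3 ← R3 + 6/7·R4.
R6 ← R6 + 9·R4.
Swap R5 and R6.
R5 ← R5 / (3421/100).
R1 ← R1 + 237/100·R5.
R2 ← R2 + 169/50·R5.
R3 ← R3 − 101/50·R5.
R4 ← R4 − 86/25·R5.
R6 reduces to 0 = 0, so the extra equation is consistent.
Reading off the reduced rows gives m = 3, n = 2, p = -2/3, q = -11/4, r = 2.

m = 3, n = 2, p = -2/3, q = -11/4, r = 2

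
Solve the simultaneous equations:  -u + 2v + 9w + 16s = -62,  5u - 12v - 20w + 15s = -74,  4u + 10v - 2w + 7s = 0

infinitely many solutions

Row-reduce:
R1 ← R1 / (-1).
R2 ← R2 − 5·R1.
R3 ← R3 − 4·R1.
R2 ← R2 / (-2).
R1 ← R1 + 2·R2.
R3 ← R3 − 18·R2.
R3 ← R3 / (259).
R1 ← R1 + 34·R3.
R2 ← R2 + 25/2·R3.
Rank is 3 with 4 unknowns, leaving s free.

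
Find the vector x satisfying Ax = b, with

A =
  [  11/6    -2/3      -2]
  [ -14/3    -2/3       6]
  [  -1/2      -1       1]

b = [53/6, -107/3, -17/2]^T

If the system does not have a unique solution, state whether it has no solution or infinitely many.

Row-reduce:
R1 ← R1 / (11/6).
R2 ← R2 + 14/3·R1.
R3 ← R3 + 1/2·R1.
R2 ← R2 / (-26/11).
R1 ← R1 + 4/11·R2.
R3 ← R3 + 13/11·R2.
Row 3 reduces to 0 = 1/2, a contradiction. The system is inconsistent.

no solution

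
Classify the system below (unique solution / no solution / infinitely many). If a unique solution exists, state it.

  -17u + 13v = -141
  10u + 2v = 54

u = 6, v = -3

Row-reduce the augmented matrix:
R1 ← R1 / (-17).
R2 ← R2 − 10·R1.
R2 ← R2 / (164/17).
R1 ← R1 + 13/17·R2.
Reading off the reduced rows gives u = 6, v = -3.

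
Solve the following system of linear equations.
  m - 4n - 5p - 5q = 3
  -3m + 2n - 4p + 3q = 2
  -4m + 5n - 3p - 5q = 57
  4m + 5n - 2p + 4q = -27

Row-reduce the augmented matrix:
R2 ← R2 + 3·R1.
R3 ← R3 + 4·R1.
R4 ← R4 − 4·R1.
R2 ← R2 / (-10).
R1 ← R1 + 4·R2.
R3 ← R3 + 11·R2.
R4 ← R4 − 21·R2.
R3 ← R3 / (-21/10).
R1 ← R1 − 13/5·R3.
R2 ← R2 − 19/10·R3.
R4 ← R4 + 219/10·R3.
R4 ← R4 / (853/7).
R1 ← R1 + 311/21·R4.
R2 ← R2 + 199/21·R4.
R3 ← R3 − 118/21·R4.
Reading off the reduced rows gives m = -5, n = 3, p = 1, q = -5.

m = -5, n = 3, p = 1, q = -5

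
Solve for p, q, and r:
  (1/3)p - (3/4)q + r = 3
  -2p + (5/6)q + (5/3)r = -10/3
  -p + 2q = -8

p = 0, q = -4, r = 0

Row-reduce the augmented matrix:
R1 ← R1 / (1/3).
R2 ← R2 + 2·R1.
R3 ← R3 + 1·R1.
R2 ← R2 / (-11/3).
R1 ← R1 + 9/4·R2.
R3 ← R3 + 1/4·R2.
R3 ← R3 / (109/44).
R1 ← R1 + 75/44·R3.
R2 ← R2 + 23/11·R3.
Reading off the reduced rows gives p = 0, q = -4, r = 0.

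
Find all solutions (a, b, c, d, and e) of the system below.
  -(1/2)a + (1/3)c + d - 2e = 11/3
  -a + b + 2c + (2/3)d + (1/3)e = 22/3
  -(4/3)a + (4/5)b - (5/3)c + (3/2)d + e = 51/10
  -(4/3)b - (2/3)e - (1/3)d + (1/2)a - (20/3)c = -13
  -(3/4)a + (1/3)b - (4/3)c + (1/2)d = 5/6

infinitely many solutions

Row-reduce:
R1 ← R1 / (-1/2).
R2 ← R2 + 1·R1.
R3 ← R3 + 4/3·R1.
R4 ← R4 − 1/2·R1.
R5 ← R5 + 3/4·R1.
R3 ← R3 − 4/5·R2.
R4 ← R4 + 4/3·R2.
R5 ← R5 − 1/3·R2.
R3 ← R3 / (-163/45).
R1 ← R1 + 2/3·R3.
R2 ← R2 − 4/3·R3.
R4 ← R4 + 41/9·R3.
R5 ← R5 + 41/18·R3.
R4 ← R4 / (-2891/2934).
R1 ← R1 + 323/163·R4.
R2 ← R2 + 670/489·R4.
R3 ← R3 − 9/326·R4.
R5 ← R5 + 2891/5868·R4.
Rank is 4 with 5 unknowns, leaving e free.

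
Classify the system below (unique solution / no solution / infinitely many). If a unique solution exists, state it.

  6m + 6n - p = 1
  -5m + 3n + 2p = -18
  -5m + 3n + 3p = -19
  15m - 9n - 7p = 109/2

no solution

Row-reduce:
R1 ← R1 / (6).
R2 ← R2 + 5·R1.
R3 ← R3 + 5·R1.
R4 ← R4 − 15·R1.
R2 ← R2 / (8).
R1 ← R1 − 1·R2.
R3 ← R3 − 8·R2.
R4 ← R4 + 24·R2.
R1 ← R1 + 5/16·R3.
R2 ← R2 − 7/48·R3.
R4 ← R4 + 1·R3.
Row 4 reduces to 0 = -1/2, a contradiction. The system is inconsistent.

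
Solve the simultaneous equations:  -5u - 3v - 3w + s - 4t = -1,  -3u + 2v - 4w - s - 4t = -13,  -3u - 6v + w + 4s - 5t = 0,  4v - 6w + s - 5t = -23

Row-reduce:
R1 ← R1 / (-5).
R2 ← R2 + 3·R1.
R3 ← R3 + 3·R1.
R2 ← R2 / (19/5).
R1 ← R1 − 3/5·R2.
R3 ← R3 + 21/5·R2.
R4 ← R4 − 4·R2.
R3 ← R3 / (7/19).
R1 ← R1 − 18/19·R3.
R2 ← R2 + 11/19·R3.
R4 ← R4 + 70/19·R3.
R4 ← R4 / (19).
R1 ← R1 + 29/7·R4.
R2 ← R2 − 15/7·R4.
R3 ← R3 − 31/7·R4.
Rank is 4 with 5 unknowns, leaving t free.

infinitely many solutions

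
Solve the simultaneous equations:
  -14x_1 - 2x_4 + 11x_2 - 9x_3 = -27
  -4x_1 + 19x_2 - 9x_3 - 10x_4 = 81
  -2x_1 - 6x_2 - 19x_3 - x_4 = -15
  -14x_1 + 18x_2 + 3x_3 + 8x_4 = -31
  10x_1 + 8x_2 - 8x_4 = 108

Row-reduce the augmented matrix:
R1 ← R1 / (-14).
R2 ← R2 + 4·R1.
R3 ← R3 + 2·R1.
R4 ← R4 + 14·R1.
R5 ← R5 − 10·R1.
R2 ← R2 / (111/7).
R1 ← R1 + 11/14·R2.
R3 ← R3 + 53/7·R2.
R4 ← R4 − 7·R2.
R5 ← R5 − 111/7·R2.
R3 ← R3 / (-769/37).
R1 ← R1 − 12/37·R3.
R2 ← R2 + 15/37·R3.
R4 ← R4 − 549/37·R3.
R4 ← R4 / (8027/769).
R1 ← R1 + 312/769·R4.
R2 ← R2 + 379/769·R4.
R3 ← R3 − 193/769·R4.
R5 reduces to 0 = 0, so the extra equation is consistent.
Reading off the reduced rows gives x_1 = 6, x_2 = 4, x_3 = -1, x_4 = -2.

x_1 = 6, x_2 = 4, x_3 = -1, x_4 = -2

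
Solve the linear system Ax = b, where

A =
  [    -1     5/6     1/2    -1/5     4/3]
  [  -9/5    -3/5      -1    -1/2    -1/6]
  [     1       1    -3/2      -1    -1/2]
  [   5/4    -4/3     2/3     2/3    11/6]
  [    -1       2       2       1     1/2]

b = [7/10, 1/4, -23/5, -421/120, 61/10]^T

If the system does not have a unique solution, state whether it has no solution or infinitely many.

x_1 = -3/2, x_2 = 0, x_3 = 3, x_4 = -1/2, x_5 = -9/5

Row-reduce the augmented matrix:
R1 ← R1 / (-1).
R2 ← R2 + 9/5·R1.
R3 ← R3 − 1·R1.
R4 ← R4 − 5/4·R1.
R5 ← R5 + 1·R1.
R2 ← R2 / (-21/10).
R1 ← R1 + 5/6·R2.
R3 ← R3 − 11/6·R2.
R4 ← R4 + 7/24·R2.
R5 ← R5 − 7/6·R2.
R3 ← R3 / (-335/126).
R1 ← R1 − 16/63·R3.
R2 ← R2 − 19/21·R3.
R4 ← R4 − 14/9·R3.
R5 ← R5 − 4/9·R3.
R4 ← R4 / (-13567/40200).
R1 ← R1 − 433/3350·R4.
R2 ← R2 + 642/1675·R4.
R3 ← R3 − 833/1675·R4.
R5 ← R5 − 3019/3350·R4.
R5 ← R5 / (456227/81402).
R1 ← R1 − 28994/40701·R5.
R2 ← R2 + 36649/13567·R5.
R3 ← R3 − 203455/40701·R5.
R4 ← R4 + 365785/40701·R5.
Reading off the reduced rows gives x_1 = -3/2, x_2 = 0, x_3 = 3, x_4 = -1/2, x_5 = -9/5.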